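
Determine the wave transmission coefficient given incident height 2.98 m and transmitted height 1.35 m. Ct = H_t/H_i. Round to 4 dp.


Ct = H_t / H_i
Ct = 1.35 / 2.98
Ct = 0.4530

0.4530


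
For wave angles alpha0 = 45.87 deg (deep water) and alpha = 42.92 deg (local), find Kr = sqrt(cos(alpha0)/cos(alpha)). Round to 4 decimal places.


Kr = sqrt(cos(alpha0) / cos(alpha))
cos(45.87) = 0.696289
cos(42.92) = 0.732305
Kr = sqrt(0.696289 / 0.732305)
Kr = sqrt(0.950818)
Kr = 0.9751

0.9751


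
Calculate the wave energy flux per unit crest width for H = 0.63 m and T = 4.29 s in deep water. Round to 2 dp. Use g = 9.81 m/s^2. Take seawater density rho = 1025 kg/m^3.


P = rho * g^2 * H^2 * T / (32 * pi)
P = 1025 * 9.81^2 * 0.63^2 * 4.29 / (32 * pi)
P = 1025 * 96.2361 * 0.3969 * 4.29 / 100.53096
P = 1670.71 W/m

1670.71


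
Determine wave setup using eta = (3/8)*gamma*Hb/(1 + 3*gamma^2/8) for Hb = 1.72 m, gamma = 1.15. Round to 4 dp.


eta = (3/8) * gamma * Hb / (1 + 3*gamma^2/8)
Numerator = (3/8) * 1.15 * 1.72 = 0.741750
Denominator = 1 + 3*1.15^2/8 = 1 + 0.495938 = 1.495938
eta = 0.741750 / 1.495938
eta = 0.4958 m

0.4958


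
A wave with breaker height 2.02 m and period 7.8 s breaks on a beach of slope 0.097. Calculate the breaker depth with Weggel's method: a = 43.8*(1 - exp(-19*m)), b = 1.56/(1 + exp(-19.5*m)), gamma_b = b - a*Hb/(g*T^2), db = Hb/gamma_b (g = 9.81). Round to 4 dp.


a = 43.8 * (1 - exp(-19 * m))
exp(-19 * 0.097) = exp(-1.8430) = 0.158342
a = 43.8 * (1 - 0.158342) = 36.864634
b = 1.56 / (1 + exp(-19.5 * m))
exp(-19.5 * 0.097) = exp(-1.8915) = 0.150845
b = 1.56 / (1 + 0.150845) = 1.355525
Hb / (g * T^2) = 2.02 / (9.81 * 7.8^2) = 2.02 / 596.8404 = 0.00338449
gamma_b = b - a * Hb/(g*T^2) = 1.355525 - 36.864634 * 0.00338449 = 1.230757
db = Hb / gamma_b = 2.02 / 1.230757
db = 1.6413 m

1.6413


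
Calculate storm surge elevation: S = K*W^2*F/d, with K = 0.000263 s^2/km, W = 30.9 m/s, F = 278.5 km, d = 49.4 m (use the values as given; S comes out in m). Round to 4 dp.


S = K * W^2 * F / d
W^2 = 30.9^2 = 954.81
S = 0.000263 * 954.81 * 278.5 / 49.4
Numerator = 0.000263 * 954.81 * 278.5 = 69.935536
S = 69.935536 / 49.4 = 1.4157 m

1.4157


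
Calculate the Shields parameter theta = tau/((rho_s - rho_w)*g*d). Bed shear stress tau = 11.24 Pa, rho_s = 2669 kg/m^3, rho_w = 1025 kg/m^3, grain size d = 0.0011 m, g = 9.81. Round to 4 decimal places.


theta = tau / ((rho_s - rho_w) * g * d)
rho_s - rho_w = 2669 - 1025 = 1644
Denominator = 1644 * 9.81 * 0.0011 = 17.740404
theta = 11.24 / 17.740404
theta = 0.6336

0.6336


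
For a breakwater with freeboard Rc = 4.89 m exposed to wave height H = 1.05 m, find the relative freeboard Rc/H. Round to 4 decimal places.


Relative freeboard = Rc / H
= 4.89 / 1.05
= 4.6571

4.6571


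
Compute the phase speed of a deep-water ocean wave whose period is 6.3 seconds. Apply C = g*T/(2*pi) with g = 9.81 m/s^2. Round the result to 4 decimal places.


We use the deep-water celerity formula:
C = g * T / (2 * pi)
C = 9.81 * 6.3 / (2 * 3.14159...)
C = 61.803000 / 6.283185
C = 9.8363 m/s

9.8363


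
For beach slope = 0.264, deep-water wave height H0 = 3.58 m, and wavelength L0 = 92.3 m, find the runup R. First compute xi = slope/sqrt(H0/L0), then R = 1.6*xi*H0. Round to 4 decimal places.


xi = slope / sqrt(H0/L0)
H0/L0 = 3.58/92.3 = 0.038787
sqrt(0.038787) = 0.196943
xi = 0.264 / 0.196943 = 1.340489
R = 1.6 * xi * H0 = 1.6 * 1.340489 * 3.58
R = 7.6783 m

7.6783


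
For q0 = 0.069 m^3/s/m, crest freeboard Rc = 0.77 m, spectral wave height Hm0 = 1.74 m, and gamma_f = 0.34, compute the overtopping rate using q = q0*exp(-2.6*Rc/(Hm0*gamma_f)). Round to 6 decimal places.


q = q0 * exp(-2.6 * Rc / (Hm0 * gamma_f))
Exponent = -2.6 * 0.77 / (1.74 * 0.34)
= -2.6 * 0.77 / 0.5916
= -3.384043
exp(-3.384043) = 0.033910
q = 0.069 * 0.033910
q = 0.002340 m^3/s/m

0.002340


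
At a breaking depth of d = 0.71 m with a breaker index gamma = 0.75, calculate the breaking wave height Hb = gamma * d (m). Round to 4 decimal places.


Hb = gamma * d
Hb = 0.75 * 0.71
Hb = 0.5325 m

0.5325


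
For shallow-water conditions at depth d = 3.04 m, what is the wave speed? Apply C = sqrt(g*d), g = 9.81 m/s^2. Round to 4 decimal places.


Using the shallow-water approximation:
C = sqrt(g * d) = sqrt(9.81 * 3.04)
C = sqrt(29.8224)
C = 5.4610 m/s

5.4610


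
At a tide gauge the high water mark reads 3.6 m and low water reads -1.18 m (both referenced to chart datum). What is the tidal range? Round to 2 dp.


Tidal range = High water - Low water
Tidal range = 3.6 - (-1.18)
Tidal range = 4.78 m

4.78


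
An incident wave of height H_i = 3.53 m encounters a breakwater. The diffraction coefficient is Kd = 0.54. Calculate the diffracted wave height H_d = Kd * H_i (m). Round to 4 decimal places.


H_d = Kd * H_i
H_d = 0.54 * 3.53
H_d = 1.9062 m

1.9062


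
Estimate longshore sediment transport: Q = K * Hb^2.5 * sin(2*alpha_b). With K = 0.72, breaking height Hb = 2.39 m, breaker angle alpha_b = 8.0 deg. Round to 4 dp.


Q = K * Hb^2.5 * sin(2 * alpha_b)
Hb^2.5 = 2.39^2.5 = 8.830692
sin(2 * 8.0) = sin(16.0) = 0.275637
Q = 0.72 * 8.830692 * 0.275637
Q = 1.7525 m^3/s

1.7525


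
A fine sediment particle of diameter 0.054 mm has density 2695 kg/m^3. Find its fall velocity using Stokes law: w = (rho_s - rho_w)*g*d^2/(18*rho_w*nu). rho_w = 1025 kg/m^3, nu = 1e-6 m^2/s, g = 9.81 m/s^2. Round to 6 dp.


w = (rho_s - rho_w) * g * d^2 / (18 * rho_w * nu)
d = 0.054 mm = 0.000054 m
rho_s - rho_w = 2695 - 1025 = 1670
Numerator = 1670 * 9.81 * (0.000054)^2 = 0.000047771953
Denominator = 18 * 1025 * 1e-6 = 0.018450
w = 0.002589 m/s

0.002589


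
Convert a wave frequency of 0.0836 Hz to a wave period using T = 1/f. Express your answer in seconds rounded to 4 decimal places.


T = 1 / f
T = 1 / 0.0836
T = 11.9617 s

11.9617


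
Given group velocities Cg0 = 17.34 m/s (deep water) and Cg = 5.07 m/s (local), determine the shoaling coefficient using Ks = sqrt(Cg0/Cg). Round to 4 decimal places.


Ks = sqrt(Cg0 / Cg)
Ks = sqrt(17.34 / 5.07)
Ks = sqrt(3.4201)
Ks = 1.8494

1.8494


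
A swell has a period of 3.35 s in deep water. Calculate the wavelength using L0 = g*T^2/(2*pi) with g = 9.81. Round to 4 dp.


L0 = g * T^2 / (2 * pi)
L0 = 9.81 * 3.35^2 / (2 * pi)
L0 = 9.81 * 11.2225 / 6.28319
L0 = 110.0927 / 6.28319
L0 = 17.5218 m

17.5218


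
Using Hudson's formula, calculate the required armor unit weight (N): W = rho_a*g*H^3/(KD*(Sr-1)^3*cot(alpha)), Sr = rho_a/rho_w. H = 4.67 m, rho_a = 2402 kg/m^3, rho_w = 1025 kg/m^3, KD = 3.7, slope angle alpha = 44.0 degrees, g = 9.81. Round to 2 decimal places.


Sr = rho_a / rho_w = 2402 / 1025 = 2.343415
(Sr - 1) = 1.343415
(Sr - 1)^3 = 2.424545
cot(44.0) = 1 / tan(44.0) = 1 / 0.965689 = 1.035530
Numerator = 2402 * 9.81 * 4.67^3 = 2399897.2725
Denominator = 3.7 * 2.424545 * 1.035530 = 9.289552
W = 2399897.2725 / 9.289552
W = 258343.71 N

258343.71


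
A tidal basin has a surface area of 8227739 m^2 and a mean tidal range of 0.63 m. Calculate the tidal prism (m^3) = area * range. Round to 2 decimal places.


Tidal prism = Area * Tidal range
P = 8227739 * 0.63
P = 5183475.57 m^3

5183475.57


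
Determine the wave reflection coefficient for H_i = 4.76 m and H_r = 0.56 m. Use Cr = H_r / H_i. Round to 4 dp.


Cr = H_r / H_i
Cr = 0.56 / 4.76
Cr = 0.1176

0.1176


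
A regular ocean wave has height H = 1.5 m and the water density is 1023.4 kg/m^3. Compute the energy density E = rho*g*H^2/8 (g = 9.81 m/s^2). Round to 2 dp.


E = (1/8) * rho * g * H^2
E = (1/8) * 1023.4 * 9.81 * 1.5^2
E = 0.125 * 1023.4 * 9.81 * 2.2500
E = 2823.62 J/m^2

2823.62


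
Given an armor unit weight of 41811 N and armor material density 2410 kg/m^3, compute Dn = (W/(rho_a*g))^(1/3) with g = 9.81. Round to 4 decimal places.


V = W / (rho_a * g)
V = 41811 / (2410 * 9.81)
V = 41811 / 23642.10
V = 1.768498 m^3
Dn = V^(1/3) = 1.768498^(1/3)
Dn = 1.2093 m

1.2093


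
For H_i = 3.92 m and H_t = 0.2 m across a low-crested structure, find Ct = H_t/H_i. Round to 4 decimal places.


Ct = H_t / H_i
Ct = 0.2 / 3.92
Ct = 0.0510

0.0510


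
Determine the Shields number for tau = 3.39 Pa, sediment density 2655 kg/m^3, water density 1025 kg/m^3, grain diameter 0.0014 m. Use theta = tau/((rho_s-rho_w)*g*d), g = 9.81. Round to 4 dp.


theta = tau / ((rho_s - rho_w) * g * d)
rho_s - rho_w = 2655 - 1025 = 1630
Denominator = 1630 * 9.81 * 0.0014 = 22.386420
theta = 3.39 / 22.386420
theta = 0.1514

0.1514


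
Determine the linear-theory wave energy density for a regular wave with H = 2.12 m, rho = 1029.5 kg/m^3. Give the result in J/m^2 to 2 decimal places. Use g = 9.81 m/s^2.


E = (1/8) * rho * g * H^2
E = (1/8) * 1029.5 * 9.81 * 2.12^2
E = 0.125 * 1029.5 * 9.81 * 4.4944
E = 5673.84 J/m^2

5673.84


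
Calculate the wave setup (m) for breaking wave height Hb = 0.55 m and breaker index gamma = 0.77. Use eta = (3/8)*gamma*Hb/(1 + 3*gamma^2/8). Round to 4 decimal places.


eta = (3/8) * gamma * Hb / (1 + 3*gamma^2/8)
Numerator = (3/8) * 0.77 * 0.55 = 0.158813
Denominator = 1 + 3*0.77^2/8 = 1 + 0.222338 = 1.222338
eta = 0.158813 / 1.222338
eta = 0.1299 m

0.1299


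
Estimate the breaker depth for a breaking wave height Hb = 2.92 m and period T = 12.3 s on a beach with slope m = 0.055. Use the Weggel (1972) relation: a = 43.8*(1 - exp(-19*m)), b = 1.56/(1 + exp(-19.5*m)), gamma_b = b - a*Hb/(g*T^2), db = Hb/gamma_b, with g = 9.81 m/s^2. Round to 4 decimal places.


a = 43.8 * (1 - exp(-19 * m))
exp(-19 * 0.055) = exp(-1.0450) = 0.351692
a = 43.8 * (1 - 0.351692) = 28.395898
b = 1.56 / (1 + exp(-19.5 * m))
exp(-19.5 * 0.055) = exp(-1.0725) = 0.342152
b = 1.56 / (1 + 0.342152) = 1.162312
Hb / (g * T^2) = 2.92 / (9.81 * 12.3^2) = 2.92 / 1484.1549 = 0.00196745
gamma_b = b - a * Hb/(g*T^2) = 1.162312 - 28.395898 * 0.00196745 = 1.106445
db = Hb / gamma_b = 2.92 / 1.106445
db = 2.6391 m

2.6391


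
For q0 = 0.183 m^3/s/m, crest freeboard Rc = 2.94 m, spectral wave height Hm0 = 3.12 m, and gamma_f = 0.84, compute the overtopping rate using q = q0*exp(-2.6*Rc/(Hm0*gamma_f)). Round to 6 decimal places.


q = q0 * exp(-2.6 * Rc / (Hm0 * gamma_f))
Exponent = -2.6 * 2.94 / (3.12 * 0.84)
= -2.6 * 2.94 / 2.6208
= -2.916667
exp(-2.916667) = 0.054114
q = 0.183 * 0.054114
q = 0.009903 m^3/s/m

0.009903


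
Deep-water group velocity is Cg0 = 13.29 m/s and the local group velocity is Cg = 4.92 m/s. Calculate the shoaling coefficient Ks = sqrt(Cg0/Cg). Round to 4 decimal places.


Ks = sqrt(Cg0 / Cg)
Ks = sqrt(13.29 / 4.92)
Ks = sqrt(2.7012)
Ks = 1.6435

1.6435


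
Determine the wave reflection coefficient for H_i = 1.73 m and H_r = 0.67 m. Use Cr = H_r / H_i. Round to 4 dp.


Cr = H_r / H_i
Cr = 0.67 / 1.73
Cr = 0.3873

0.3873


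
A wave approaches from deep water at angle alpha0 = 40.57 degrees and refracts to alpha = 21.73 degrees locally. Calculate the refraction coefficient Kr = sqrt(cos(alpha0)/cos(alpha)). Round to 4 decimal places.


Kr = sqrt(cos(alpha0) / cos(alpha))
cos(40.57) = 0.759612
cos(21.73) = 0.928939
Kr = sqrt(0.759612 / 0.928939)
Kr = sqrt(0.817720)
Kr = 0.9043

0.9043


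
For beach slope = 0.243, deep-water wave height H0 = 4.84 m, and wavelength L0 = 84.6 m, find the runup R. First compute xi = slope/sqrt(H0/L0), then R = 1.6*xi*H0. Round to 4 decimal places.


xi = slope / sqrt(H0/L0)
H0/L0 = 4.84/84.6 = 0.057210
sqrt(0.057210) = 0.239187
xi = 0.243 / 0.239187 = 1.015942
R = 1.6 * xi * H0 = 1.6 * 1.015942 * 4.84
R = 7.8675 m

7.8675


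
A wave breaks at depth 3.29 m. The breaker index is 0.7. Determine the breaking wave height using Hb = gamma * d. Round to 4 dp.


Hb = gamma * d
Hb = 0.7 * 3.29
Hb = 2.3030 m

2.3030


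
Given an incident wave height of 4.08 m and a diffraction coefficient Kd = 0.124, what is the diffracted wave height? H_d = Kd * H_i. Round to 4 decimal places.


H_d = Kd * H_i
H_d = 0.124 * 4.08
H_d = 0.5059 m

0.5059


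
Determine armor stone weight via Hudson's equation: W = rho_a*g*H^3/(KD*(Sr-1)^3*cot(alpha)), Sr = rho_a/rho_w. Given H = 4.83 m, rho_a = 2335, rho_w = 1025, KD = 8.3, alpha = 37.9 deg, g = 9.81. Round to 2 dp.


Sr = rho_a / rho_w = 2335 / 1025 = 2.278049
(Sr - 1) = 1.278049
(Sr - 1)^3 = 2.087576
cot(37.9) = 1 / tan(37.9) = 1 / 0.778479 = 1.284557
Numerator = 2335 * 9.81 * 4.83^3 = 2581055.1513
Denominator = 8.3 * 2.087576 * 1.284557 = 22.257358
W = 2581055.1513 / 22.257358
W = 115964.13 N

115964.13


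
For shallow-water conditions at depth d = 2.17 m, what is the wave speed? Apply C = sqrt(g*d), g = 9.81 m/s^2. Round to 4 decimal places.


Using the shallow-water approximation:
C = sqrt(g * d) = sqrt(9.81 * 2.17)
C = sqrt(21.2877)
C = 4.6139 m/s

4.6139


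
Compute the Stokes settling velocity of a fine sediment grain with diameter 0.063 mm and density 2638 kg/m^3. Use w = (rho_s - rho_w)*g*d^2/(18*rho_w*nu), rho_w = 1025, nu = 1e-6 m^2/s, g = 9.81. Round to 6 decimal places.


w = (rho_s - rho_w) * g * d^2 / (18 * rho_w * nu)
d = 0.063 mm = 0.000063 m
rho_s - rho_w = 2638 - 1025 = 1613
Numerator = 1613 * 9.81 * (0.000063)^2 = 0.000062803591
Denominator = 18 * 1025 * 1e-6 = 0.018450
w = 0.003404 m/s

0.003404


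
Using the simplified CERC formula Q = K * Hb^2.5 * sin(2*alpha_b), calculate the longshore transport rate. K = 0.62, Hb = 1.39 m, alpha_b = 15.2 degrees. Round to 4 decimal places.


Q = K * Hb^2.5 * sin(2 * alpha_b)
Hb^2.5 = 1.39^2.5 = 2.277912
sin(2 * 15.2) = sin(30.4) = 0.506034
Q = 0.62 * 2.277912 * 0.506034
Q = 0.7147 m^3/s

0.7147


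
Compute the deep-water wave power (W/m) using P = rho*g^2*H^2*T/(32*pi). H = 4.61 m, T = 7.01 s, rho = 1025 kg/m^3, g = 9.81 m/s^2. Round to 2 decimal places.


P = rho * g^2 * H^2 * T / (32 * pi)
P = 1025 * 9.81^2 * 4.61^2 * 7.01 / (32 * pi)
P = 1025 * 96.2361 * 21.2521 * 7.01 / 100.53096
P = 146177.96 W/m

146177.96


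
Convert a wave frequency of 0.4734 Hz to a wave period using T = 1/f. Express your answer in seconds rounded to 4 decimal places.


T = 1 / f
T = 1 / 0.4734
T = 2.1124 s

2.1124


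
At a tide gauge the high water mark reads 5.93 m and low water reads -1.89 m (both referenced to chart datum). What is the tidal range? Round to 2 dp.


Tidal range = High water - Low water
Tidal range = 5.93 - (-1.89)
Tidal range = 7.82 m

7.82


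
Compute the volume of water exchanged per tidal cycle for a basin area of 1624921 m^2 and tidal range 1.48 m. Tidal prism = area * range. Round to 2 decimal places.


Tidal prism = Area * Tidal range
P = 1624921 * 1.48
P = 2404883.08 m^3

2404883.08


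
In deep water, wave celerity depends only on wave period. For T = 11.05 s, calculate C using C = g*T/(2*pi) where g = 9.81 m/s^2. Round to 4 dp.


We use the deep-water celerity formula:
C = g * T / (2 * pi)
C = 9.81 * 11.05 / (2 * 3.14159...)
C = 108.400500 / 6.283185
C = 17.2525 m/s

17.2525


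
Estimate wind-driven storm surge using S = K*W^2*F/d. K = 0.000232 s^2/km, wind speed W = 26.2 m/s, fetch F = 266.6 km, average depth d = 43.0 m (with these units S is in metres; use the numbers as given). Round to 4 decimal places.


S = K * W^2 * F / d
W^2 = 26.2^2 = 686.44
S = 0.000232 * 686.44 * 266.6 / 43.0
Numerator = 0.000232 * 686.44 * 266.6 = 42.457138
S = 42.457138 / 43.0 = 0.9874 m

0.9874


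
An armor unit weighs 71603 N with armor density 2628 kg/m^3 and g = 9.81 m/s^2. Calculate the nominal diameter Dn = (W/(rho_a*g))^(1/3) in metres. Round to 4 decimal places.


V = W / (rho_a * g)
V = 71603 / (2628 * 9.81)
V = 71603 / 25780.68
V = 2.777390 m^3
Dn = V^(1/3) = 2.777390^(1/3)
Dn = 1.4057 m

1.4057


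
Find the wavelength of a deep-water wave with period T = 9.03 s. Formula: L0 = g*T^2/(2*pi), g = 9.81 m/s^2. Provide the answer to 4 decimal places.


L0 = g * T^2 / (2 * pi)
L0 = 9.81 * 9.03^2 / (2 * pi)
L0 = 9.81 * 81.5409 / 6.28319
L0 = 799.9162 / 6.28319
L0 = 127.3106 m

127.3106


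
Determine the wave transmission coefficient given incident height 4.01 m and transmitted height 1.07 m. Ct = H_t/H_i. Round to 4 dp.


Ct = H_t / H_i
Ct = 1.07 / 4.01
Ct = 0.2668

0.2668


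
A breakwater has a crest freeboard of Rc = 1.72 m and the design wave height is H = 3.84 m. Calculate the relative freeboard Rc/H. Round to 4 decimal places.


Relative freeboard = Rc / H
= 1.72 / 3.84
= 0.4479

0.4479


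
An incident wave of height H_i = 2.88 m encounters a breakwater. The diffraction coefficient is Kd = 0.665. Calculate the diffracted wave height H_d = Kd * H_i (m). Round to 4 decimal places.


H_d = Kd * H_i
H_d = 0.665 * 2.88
H_d = 1.9152 m

1.9152


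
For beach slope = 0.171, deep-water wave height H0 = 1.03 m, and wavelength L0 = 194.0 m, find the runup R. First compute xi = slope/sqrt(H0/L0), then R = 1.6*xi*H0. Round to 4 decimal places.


xi = slope / sqrt(H0/L0)
H0/L0 = 1.03/194.0 = 0.005309
sqrt(0.005309) = 0.072865
xi = 0.171 / 0.072865 = 2.346812
R = 1.6 * xi * H0 = 1.6 * 2.346812 * 1.03
R = 3.8675 m

3.8675


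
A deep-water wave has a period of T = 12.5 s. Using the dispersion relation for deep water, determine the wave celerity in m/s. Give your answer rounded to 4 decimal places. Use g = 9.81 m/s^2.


We use the deep-water celerity formula:
C = g * T / (2 * pi)
C = 9.81 * 12.5 / (2 * 3.14159...)
C = 122.625000 / 6.283185
C = 19.5164 m/s

19.5164


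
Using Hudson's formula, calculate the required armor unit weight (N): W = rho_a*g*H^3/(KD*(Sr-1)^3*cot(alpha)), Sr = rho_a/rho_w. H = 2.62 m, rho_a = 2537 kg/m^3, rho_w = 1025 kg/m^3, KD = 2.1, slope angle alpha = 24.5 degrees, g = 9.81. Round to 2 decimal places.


Sr = rho_a / rho_w = 2537 / 1025 = 2.475122
(Sr - 1) = 1.475122
(Sr - 1)^3 = 3.209843
cot(24.5) = 1 / tan(24.5) = 1 / 0.455726 = 2.194300
Numerator = 2537 * 9.81 * 2.62^3 = 447603.3709
Denominator = 2.1 * 3.209843 * 2.194300 = 14.791051
W = 447603.3709 / 14.791051
W = 30261.77 N

30261.77


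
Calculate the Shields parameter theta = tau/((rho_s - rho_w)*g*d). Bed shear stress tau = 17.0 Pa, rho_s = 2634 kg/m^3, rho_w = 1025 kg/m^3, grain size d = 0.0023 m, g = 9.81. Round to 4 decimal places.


theta = tau / ((rho_s - rho_w) * g * d)
rho_s - rho_w = 2634 - 1025 = 1609
Denominator = 1609 * 9.81 * 0.0023 = 36.303867
theta = 17.0 / 36.303867
theta = 0.4683

0.4683


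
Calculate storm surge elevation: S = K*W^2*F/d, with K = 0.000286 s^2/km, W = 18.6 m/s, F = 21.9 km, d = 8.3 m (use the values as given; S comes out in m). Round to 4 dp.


S = K * W^2 * F / d
W^2 = 18.6^2 = 345.96
S = 0.000286 * 345.96 * 21.9 / 8.3
Numerator = 0.000286 * 345.96 * 21.9 = 2.166886
S = 2.166886 / 8.3 = 0.2611 m

0.2611


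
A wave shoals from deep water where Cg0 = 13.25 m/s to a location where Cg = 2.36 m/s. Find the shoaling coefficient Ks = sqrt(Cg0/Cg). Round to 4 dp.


Ks = sqrt(Cg0 / Cg)
Ks = sqrt(13.25 / 2.36)
Ks = sqrt(5.6144)
Ks = 2.3695

2.3695


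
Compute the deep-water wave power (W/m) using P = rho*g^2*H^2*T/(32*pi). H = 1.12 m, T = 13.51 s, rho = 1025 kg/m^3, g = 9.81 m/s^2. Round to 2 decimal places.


P = rho * g^2 * H^2 * T / (32 * pi)
P = 1025 * 9.81^2 * 1.12^2 * 13.51 / (32 * pi)
P = 1025 * 96.2361 * 1.2544 * 13.51 / 100.53096
P = 16628.51 W/m

16628.51


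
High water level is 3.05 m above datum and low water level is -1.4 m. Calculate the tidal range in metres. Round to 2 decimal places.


Tidal range = High water - Low water
Tidal range = 3.05 - (-1.4)
Tidal range = 4.45 m

4.45


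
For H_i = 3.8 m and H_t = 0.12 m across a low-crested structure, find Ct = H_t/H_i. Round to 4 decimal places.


Ct = H_t / H_i
Ct = 0.12 / 3.8
Ct = 0.0316

0.0316


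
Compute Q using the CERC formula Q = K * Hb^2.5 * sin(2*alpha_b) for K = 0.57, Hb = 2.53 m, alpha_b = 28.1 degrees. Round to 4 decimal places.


Q = K * Hb^2.5 * sin(2 * alpha_b)
Hb^2.5 = 2.53^2.5 = 10.181255
sin(2 * 28.1) = sin(56.2) = 0.830984
Q = 0.57 * 10.181255 * 0.830984
Q = 4.8225 m^3/s

4.8225


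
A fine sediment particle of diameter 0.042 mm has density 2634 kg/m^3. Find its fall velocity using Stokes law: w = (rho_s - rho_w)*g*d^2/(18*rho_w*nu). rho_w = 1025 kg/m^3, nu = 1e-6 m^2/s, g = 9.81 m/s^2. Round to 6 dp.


w = (rho_s - rho_w) * g * d^2 / (18 * rho_w * nu)
d = 0.042 mm = 0.000042 m
rho_s - rho_w = 2634 - 1025 = 1609
Numerator = 1609 * 9.81 * (0.000042)^2 = 0.000027843488
Denominator = 18 * 1025 * 1e-6 = 0.018450
w = 0.001509 m/s

0.001509


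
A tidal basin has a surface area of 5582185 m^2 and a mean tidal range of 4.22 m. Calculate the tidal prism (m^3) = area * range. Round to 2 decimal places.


Tidal prism = Area * Tidal range
P = 5582185 * 4.22
P = 23556820.70 m^3

23556820.70


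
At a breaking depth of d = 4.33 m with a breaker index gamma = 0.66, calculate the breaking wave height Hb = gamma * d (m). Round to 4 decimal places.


Hb = gamma * d
Hb = 0.66 * 4.33
Hb = 2.8578 m

2.8578


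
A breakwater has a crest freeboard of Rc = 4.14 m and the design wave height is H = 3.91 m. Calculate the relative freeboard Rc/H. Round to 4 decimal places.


Relative freeboard = Rc / H
= 4.14 / 3.91
= 1.0588

1.0588


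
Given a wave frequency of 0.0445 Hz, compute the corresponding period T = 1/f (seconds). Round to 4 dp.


T = 1 / f
T = 1 / 0.0445
T = 22.4719 s

22.4719


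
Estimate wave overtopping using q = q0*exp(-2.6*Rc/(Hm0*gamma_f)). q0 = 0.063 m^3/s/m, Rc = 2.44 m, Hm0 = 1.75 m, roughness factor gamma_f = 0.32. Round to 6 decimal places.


q = q0 * exp(-2.6 * Rc / (Hm0 * gamma_f))
Exponent = -2.6 * 2.44 / (1.75 * 0.32)
= -2.6 * 2.44 / 0.5600
= -11.328571
exp(-11.328571) = 0.000012
q = 0.063 * 0.000012
q = 0.000001 m^3/s/m

0.000001


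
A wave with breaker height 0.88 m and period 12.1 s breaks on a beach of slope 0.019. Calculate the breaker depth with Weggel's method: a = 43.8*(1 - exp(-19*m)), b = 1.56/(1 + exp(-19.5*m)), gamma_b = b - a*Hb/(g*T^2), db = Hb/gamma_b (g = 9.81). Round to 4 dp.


a = 43.8 * (1 - exp(-19 * m))
exp(-19 * 0.019) = exp(-0.3610) = 0.696979
a = 43.8 * (1 - 0.696979) = 13.272320
b = 1.56 / (1 + exp(-19.5 * m))
exp(-19.5 * 0.019) = exp(-0.3705) = 0.690389
b = 1.56 / (1 + 0.690389) = 0.922864
Hb / (g * T^2) = 0.88 / (9.81 * 12.1^2) = 0.88 / 1436.2821 = 0.00061269
gamma_b = b - a * Hb/(g*T^2) = 0.922864 - 13.272320 * 0.00061269 = 0.914733
db = Hb / gamma_b = 0.88 / 0.914733
db = 0.9620 m

0.9620


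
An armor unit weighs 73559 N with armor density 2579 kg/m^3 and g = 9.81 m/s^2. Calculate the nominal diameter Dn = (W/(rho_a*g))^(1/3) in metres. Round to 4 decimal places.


V = W / (rho_a * g)
V = 73559 / (2579 * 9.81)
V = 73559 / 25299.99
V = 2.907472 m^3
Dn = V^(1/3) = 2.907472^(1/3)
Dn = 1.4273 m

1.4273


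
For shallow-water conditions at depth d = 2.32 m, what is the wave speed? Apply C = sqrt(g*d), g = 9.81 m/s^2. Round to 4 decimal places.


Using the shallow-water approximation:
C = sqrt(g * d) = sqrt(9.81 * 2.32)
C = sqrt(22.7592)
C = 4.7707 m/s

4.7707


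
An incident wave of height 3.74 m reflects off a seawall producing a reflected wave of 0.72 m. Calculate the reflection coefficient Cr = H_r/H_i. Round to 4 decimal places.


Cr = H_r / H_i
Cr = 0.72 / 3.74
Cr = 0.1925

0.1925


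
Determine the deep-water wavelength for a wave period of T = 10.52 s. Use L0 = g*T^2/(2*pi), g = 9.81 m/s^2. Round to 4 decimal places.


L0 = g * T^2 / (2 * pi)
L0 = 9.81 * 10.52^2 / (2 * pi)
L0 = 9.81 * 110.6704 / 6.28319
L0 = 1085.6766 / 6.28319
L0 = 172.7908 m

172.7908


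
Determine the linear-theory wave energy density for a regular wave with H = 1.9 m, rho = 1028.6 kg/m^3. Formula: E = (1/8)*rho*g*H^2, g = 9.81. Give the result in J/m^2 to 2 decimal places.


E = (1/8) * rho * g * H^2
E = (1/8) * 1028.6 * 9.81 * 1.9^2
E = 0.125 * 1028.6 * 9.81 * 3.6100
E = 4553.37 J/m^2

4553.37


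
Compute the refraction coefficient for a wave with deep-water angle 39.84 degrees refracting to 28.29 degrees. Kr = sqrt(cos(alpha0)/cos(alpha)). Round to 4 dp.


Kr = sqrt(cos(alpha0) / cos(alpha))
cos(39.84) = 0.767836
cos(28.29) = 0.880560
Kr = sqrt(0.767836 / 0.880560)
Kr = sqrt(0.871986)
Kr = 0.9338

0.9338


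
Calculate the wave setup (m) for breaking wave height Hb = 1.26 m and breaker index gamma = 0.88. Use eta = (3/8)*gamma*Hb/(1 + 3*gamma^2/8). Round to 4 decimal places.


eta = (3/8) * gamma * Hb / (1 + 3*gamma^2/8)
Numerator = (3/8) * 0.88 * 1.26 = 0.415800
Denominator = 1 + 3*0.88^2/8 = 1 + 0.290400 = 1.290400
eta = 0.415800 / 1.290400
eta = 0.3222 m

0.3222


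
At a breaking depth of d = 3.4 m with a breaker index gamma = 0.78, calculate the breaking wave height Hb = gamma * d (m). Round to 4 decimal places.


Hb = gamma * d
Hb = 0.78 * 3.4
Hb = 2.6520 m

2.6520


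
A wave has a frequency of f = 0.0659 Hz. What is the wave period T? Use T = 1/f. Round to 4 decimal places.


T = 1 / f
T = 1 / 0.0659
T = 15.1745 s

15.1745


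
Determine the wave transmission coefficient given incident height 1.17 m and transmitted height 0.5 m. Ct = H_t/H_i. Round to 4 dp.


Ct = H_t / H_i
Ct = 0.5 / 1.17
Ct = 0.4274

0.4274


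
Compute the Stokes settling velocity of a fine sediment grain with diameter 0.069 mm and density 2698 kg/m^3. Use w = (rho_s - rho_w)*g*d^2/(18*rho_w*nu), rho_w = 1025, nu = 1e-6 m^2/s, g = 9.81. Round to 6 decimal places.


w = (rho_s - rho_w) * g * d^2 / (18 * rho_w * nu)
d = 0.069 mm = 0.000069 m
rho_s - rho_w = 2698 - 1025 = 1673
Numerator = 1673 * 9.81 * (0.000069)^2 = 0.000078138151
Denominator = 18 * 1025 * 1e-6 = 0.018450
w = 0.004235 m/s

0.004235


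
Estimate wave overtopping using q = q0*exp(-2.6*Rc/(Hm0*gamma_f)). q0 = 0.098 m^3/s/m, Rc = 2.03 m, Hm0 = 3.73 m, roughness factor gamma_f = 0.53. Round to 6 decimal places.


q = q0 * exp(-2.6 * Rc / (Hm0 * gamma_f))
Exponent = -2.6 * 2.03 / (3.73 * 0.53)
= -2.6 * 2.03 / 1.9769
= -2.669837
exp(-2.669837) = 0.069264
q = 0.098 * 0.069264
q = 0.006788 m^3/s/m

0.006788


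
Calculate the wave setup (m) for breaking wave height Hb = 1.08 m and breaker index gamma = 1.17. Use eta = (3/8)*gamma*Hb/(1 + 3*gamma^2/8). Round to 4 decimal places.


eta = (3/8) * gamma * Hb / (1 + 3*gamma^2/8)
Numerator = (3/8) * 1.17 * 1.08 = 0.473850
Denominator = 1 + 3*1.17^2/8 = 1 + 0.513338 = 1.513338
eta = 0.473850 / 1.513338
eta = 0.3131 m

0.3131


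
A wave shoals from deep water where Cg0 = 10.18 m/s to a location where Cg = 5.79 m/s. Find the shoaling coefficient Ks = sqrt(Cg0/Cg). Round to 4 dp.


Ks = sqrt(Cg0 / Cg)
Ks = sqrt(10.18 / 5.79)
Ks = sqrt(1.7582)
Ks = 1.3260

1.3260


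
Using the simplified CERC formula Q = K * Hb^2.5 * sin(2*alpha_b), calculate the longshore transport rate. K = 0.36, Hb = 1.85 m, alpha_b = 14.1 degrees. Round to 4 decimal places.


Q = K * Hb^2.5 * sin(2 * alpha_b)
Hb^2.5 = 1.85^2.5 = 4.655103
sin(2 * 14.1) = sin(28.2) = 0.472551
Q = 0.36 * 4.655103 * 0.472551
Q = 0.7919 m^3/s

0.7919


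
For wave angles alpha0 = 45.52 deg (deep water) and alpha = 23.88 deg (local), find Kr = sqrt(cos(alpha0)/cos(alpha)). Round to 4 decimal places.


Kr = sqrt(cos(alpha0) / cos(alpha))
cos(45.52) = 0.700660
cos(23.88) = 0.914395
Kr = sqrt(0.700660 / 0.914395)
Kr = sqrt(0.766255)
Kr = 0.8754

0.8754


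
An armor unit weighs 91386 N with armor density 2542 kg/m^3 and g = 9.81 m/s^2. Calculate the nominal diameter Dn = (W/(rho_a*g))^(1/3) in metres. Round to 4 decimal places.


V = W / (rho_a * g)
V = 91386 / (2542 * 9.81)
V = 91386 / 24937.02
V = 3.664672 m^3
Dn = V^(1/3) = 3.664672^(1/3)
Dn = 1.5417 m

1.5417


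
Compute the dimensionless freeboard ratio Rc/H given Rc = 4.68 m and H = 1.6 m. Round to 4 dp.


Relative freeboard = Rc / H
= 4.68 / 1.6
= 2.9250

2.9250


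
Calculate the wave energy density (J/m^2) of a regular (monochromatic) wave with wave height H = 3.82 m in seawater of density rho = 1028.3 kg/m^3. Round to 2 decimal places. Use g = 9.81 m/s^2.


E = (1/8) * rho * g * H^2
E = (1/8) * 1028.3 * 9.81 * 3.82^2
E = 0.125 * 1028.3 * 9.81 * 14.5924
E = 18400.33 J/m^2

18400.33


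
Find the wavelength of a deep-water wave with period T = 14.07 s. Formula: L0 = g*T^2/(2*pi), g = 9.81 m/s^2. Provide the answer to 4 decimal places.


L0 = g * T^2 / (2 * pi)
L0 = 9.81 * 14.07^2 / (2 * pi)
L0 = 9.81 * 197.9649 / 6.28319
L0 = 1942.0357 / 6.28319
L0 = 309.0846 m

309.0846


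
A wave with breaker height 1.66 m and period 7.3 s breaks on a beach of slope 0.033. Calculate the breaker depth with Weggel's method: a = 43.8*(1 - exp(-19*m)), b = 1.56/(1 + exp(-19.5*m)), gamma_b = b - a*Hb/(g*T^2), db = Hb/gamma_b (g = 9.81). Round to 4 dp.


a = 43.8 * (1 - exp(-19 * m))
exp(-19 * 0.033) = exp(-0.6270) = 0.534192
a = 43.8 * (1 - 0.534192) = 20.402391
b = 1.56 / (1 + exp(-19.5 * m))
exp(-19.5 * 0.033) = exp(-0.6435) = 0.525450
b = 1.56 / (1 + 0.525450) = 1.022649
Hb / (g * T^2) = 1.66 / (9.81 * 7.3^2) = 1.66 / 522.7749 = 0.00317536
gamma_b = b - a * Hb/(g*T^2) = 1.022649 - 20.402391 * 0.00317536 = 0.957864
db = Hb / gamma_b = 1.66 / 0.957864
db = 1.7330 m

1.7330


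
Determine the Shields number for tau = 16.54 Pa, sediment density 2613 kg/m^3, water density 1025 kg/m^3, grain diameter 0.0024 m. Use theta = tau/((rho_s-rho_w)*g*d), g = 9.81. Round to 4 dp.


theta = tau / ((rho_s - rho_w) * g * d)
rho_s - rho_w = 2613 - 1025 = 1588
Denominator = 1588 * 9.81 * 0.0024 = 37.387872
theta = 16.54 / 37.387872
theta = 0.4424

0.4424


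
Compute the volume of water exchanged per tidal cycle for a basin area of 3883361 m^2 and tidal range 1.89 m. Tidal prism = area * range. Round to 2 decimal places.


Tidal prism = Area * Tidal range
P = 3883361 * 1.89
P = 7339552.29 m^3

7339552.29


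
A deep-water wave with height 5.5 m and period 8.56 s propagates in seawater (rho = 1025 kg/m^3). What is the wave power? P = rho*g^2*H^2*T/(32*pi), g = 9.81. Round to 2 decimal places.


P = rho * g^2 * H^2 * T / (32 * pi)
P = 1025 * 9.81^2 * 5.5^2 * 8.56 / (32 * pi)
P = 1025 * 96.2361 * 30.2500 * 8.56 / 100.53096
P = 254074.55 W/m

254074.55


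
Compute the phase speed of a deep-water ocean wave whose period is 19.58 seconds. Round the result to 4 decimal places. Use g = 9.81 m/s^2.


We use the deep-water celerity formula:
C = g * T / (2 * pi)
C = 9.81 * 19.58 / (2 * 3.14159...)
C = 192.079800 / 6.283185
C = 30.5704 m/s

30.5704


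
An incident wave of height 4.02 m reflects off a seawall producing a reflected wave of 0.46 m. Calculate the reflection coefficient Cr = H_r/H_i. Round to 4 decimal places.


Cr = H_r / H_i
Cr = 0.46 / 4.02
Cr = 0.1144

0.1144


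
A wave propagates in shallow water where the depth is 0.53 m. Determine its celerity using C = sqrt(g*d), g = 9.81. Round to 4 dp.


Using the shallow-water approximation:
C = sqrt(g * d) = sqrt(9.81 * 0.53)
C = sqrt(5.1993)
C = 2.2802 m/s

2.2802


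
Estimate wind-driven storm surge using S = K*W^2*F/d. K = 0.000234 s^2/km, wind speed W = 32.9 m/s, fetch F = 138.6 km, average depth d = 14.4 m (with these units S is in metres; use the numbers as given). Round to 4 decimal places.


S = K * W^2 * F / d
W^2 = 32.9^2 = 1082.41
S = 0.000234 * 1082.41 * 138.6 / 14.4
Numerator = 0.000234 * 1082.41 * 138.6 = 35.105154
S = 35.105154 / 14.4 = 2.4379 m

2.4379


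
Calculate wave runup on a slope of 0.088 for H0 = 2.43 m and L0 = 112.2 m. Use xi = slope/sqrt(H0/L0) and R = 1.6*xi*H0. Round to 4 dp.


xi = slope / sqrt(H0/L0)
H0/L0 = 2.43/112.2 = 0.021658
sqrt(0.021658) = 0.147166
xi = 0.088 / 0.147166 = 0.597965
R = 1.6 * xi * H0 = 1.6 * 0.597965 * 2.43
R = 2.3249 m

2.3249


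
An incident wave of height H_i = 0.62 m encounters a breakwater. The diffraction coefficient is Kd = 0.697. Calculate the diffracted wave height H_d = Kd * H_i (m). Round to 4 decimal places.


H_d = Kd * H_i
H_d = 0.697 * 0.62
H_d = 0.4321 m

0.4321


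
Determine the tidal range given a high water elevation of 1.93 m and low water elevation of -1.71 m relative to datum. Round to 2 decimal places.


Tidal range = High water - Low water
Tidal range = 1.93 - (-1.71)
Tidal range = 3.64 m

3.64


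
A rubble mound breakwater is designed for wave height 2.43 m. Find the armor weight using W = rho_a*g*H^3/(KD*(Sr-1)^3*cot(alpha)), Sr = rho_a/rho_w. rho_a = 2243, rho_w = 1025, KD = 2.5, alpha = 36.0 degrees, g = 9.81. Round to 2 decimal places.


Sr = rho_a / rho_w = 2243 / 1025 = 2.188293
(Sr - 1) = 1.188293
(Sr - 1)^3 = 1.677916
cot(36.0) = 1 / tan(36.0) = 1 / 0.726543 = 1.376382
Numerator = 2243 * 9.81 * 2.43^3 = 315730.9103
Denominator = 2.5 * 1.677916 * 1.376382 = 5.773634
W = 315730.9103 / 5.773634
W = 54684.96 N

54684.96


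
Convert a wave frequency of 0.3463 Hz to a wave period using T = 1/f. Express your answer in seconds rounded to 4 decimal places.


T = 1 / f
T = 1 / 0.3463
T = 2.8877 s

2.8877


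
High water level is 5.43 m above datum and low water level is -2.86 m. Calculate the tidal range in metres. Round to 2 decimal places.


Tidal range = High water - Low water
Tidal range = 5.43 - (-2.86)
Tidal range = 8.29 m

8.29


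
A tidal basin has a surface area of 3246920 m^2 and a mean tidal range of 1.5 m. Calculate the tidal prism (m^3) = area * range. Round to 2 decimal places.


Tidal prism = Area * Tidal range
P = 3246920 * 1.5
P = 4870380.00 m^3

4870380.00


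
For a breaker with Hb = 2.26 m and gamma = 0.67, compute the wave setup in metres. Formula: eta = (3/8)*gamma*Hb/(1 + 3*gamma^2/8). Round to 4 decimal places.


eta = (3/8) * gamma * Hb / (1 + 3*gamma^2/8)
Numerator = (3/8) * 0.67 * 2.26 = 0.567825
Denominator = 1 + 3*0.67^2/8 = 1 + 0.168338 = 1.168338
eta = 0.567825 / 1.168338
eta = 0.4860 m

0.4860


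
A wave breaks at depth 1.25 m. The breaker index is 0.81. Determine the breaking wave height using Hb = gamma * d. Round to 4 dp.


Hb = gamma * d
Hb = 0.81 * 1.25
Hb = 1.0125 m

1.0125


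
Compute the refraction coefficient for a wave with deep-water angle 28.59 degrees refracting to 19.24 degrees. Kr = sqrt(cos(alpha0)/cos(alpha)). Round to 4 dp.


Kr = sqrt(cos(alpha0) / cos(alpha))
cos(28.59) = 0.878067
cos(19.24) = 0.944147
Kr = sqrt(0.878067 / 0.944147)
Kr = sqrt(0.930011)
Kr = 0.9644

0.9644


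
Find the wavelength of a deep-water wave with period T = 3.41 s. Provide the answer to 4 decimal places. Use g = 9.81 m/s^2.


L0 = g * T^2 / (2 * pi)
L0 = 9.81 * 3.41^2 / (2 * pi)
L0 = 9.81 * 11.6281 / 6.28319
L0 = 114.0717 / 6.28319
L0 = 18.1551 m

18.1551


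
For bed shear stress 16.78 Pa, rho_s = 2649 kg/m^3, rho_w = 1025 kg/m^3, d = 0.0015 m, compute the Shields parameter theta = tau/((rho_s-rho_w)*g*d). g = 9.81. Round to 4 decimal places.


theta = tau / ((rho_s - rho_w) * g * d)
rho_s - rho_w = 2649 - 1025 = 1624
Denominator = 1624 * 9.81 * 0.0015 = 23.897160
theta = 16.78 / 23.897160
theta = 0.7022

0.7022


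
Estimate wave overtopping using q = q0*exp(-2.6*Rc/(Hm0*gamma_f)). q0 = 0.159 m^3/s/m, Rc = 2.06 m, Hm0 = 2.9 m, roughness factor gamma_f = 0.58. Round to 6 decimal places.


q = q0 * exp(-2.6 * Rc / (Hm0 * gamma_f))
Exponent = -2.6 * 2.06 / (2.9 * 0.58)
= -2.6 * 2.06 / 1.6820
= -3.184304
exp(-3.184304) = 0.041407
q = 0.159 * 0.041407
q = 0.006584 m^3/s/m

0.006584


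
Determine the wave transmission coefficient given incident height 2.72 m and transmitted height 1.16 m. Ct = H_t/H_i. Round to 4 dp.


Ct = H_t / H_i
Ct = 1.16 / 2.72
Ct = 0.4265

0.4265


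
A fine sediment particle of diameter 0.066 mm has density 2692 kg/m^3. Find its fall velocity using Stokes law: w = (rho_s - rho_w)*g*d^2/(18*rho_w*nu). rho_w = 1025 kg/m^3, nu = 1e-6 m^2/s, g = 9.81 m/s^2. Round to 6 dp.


w = (rho_s - rho_w) * g * d^2 / (18 * rho_w * nu)
d = 0.066 mm = 0.000066 m
rho_s - rho_w = 2692 - 1025 = 1667
Numerator = 1667 * 9.81 * (0.000066)^2 = 0.000071234844
Denominator = 18 * 1025 * 1e-6 = 0.018450
w = 0.003861 m/s

0.003861


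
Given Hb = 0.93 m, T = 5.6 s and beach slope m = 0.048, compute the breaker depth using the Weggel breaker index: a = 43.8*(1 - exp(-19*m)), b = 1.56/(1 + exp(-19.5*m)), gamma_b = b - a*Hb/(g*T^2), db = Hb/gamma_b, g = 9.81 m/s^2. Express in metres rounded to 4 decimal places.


a = 43.8 * (1 - exp(-19 * m))
exp(-19 * 0.048) = exp(-0.9120) = 0.401720
a = 43.8 * (1 - 0.401720) = 26.204665
b = 1.56 / (1 + exp(-19.5 * m))
exp(-19.5 * 0.048) = exp(-0.9360) = 0.392193
b = 1.56 / (1 + 0.392193) = 1.120534
Hb / (g * T^2) = 0.93 / (9.81 * 5.6^2) = 0.93 / 307.6416 = 0.00302300
gamma_b = b - a * Hb/(g*T^2) = 1.120534 - 26.204665 * 0.00302300 = 1.041317
db = Hb / gamma_b = 0.93 / 1.041317
db = 0.8931 m

0.8931


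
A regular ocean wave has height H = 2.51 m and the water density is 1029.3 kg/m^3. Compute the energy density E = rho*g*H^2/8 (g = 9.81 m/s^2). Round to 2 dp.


E = (1/8) * rho * g * H^2
E = (1/8) * 1029.3 * 9.81 * 2.51^2
E = 0.125 * 1029.3 * 9.81 * 6.3001
E = 7951.85 J/m^2

7951.85


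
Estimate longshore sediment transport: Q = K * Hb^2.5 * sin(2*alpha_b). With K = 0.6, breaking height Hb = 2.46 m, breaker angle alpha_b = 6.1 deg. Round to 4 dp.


Q = K * Hb^2.5 * sin(2 * alpha_b)
Hb^2.5 = 2.46^2.5 = 9.491564
sin(2 * 6.1) = sin(12.2) = 0.211325
Q = 0.6 * 9.491564 * 0.211325
Q = 1.2035 m^3/s

1.2035


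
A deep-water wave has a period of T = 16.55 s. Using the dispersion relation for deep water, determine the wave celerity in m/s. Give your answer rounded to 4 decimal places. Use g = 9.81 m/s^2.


We use the deep-water celerity formula:
C = g * T / (2 * pi)
C = 9.81 * 16.55 / (2 * 3.14159...)
C = 162.355500 / 6.283185
C = 25.8397 m/s

25.8397


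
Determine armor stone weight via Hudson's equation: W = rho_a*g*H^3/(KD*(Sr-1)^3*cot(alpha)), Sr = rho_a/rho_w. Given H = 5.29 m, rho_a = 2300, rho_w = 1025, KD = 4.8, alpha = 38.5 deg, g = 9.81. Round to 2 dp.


Sr = rho_a / rho_w = 2300 / 1025 = 2.243902
(Sr - 1) = 1.243902
(Sr - 1)^3 = 1.924682
cot(38.5) = 1 / tan(38.5) = 1 / 0.795436 = 1.257172
Numerator = 2300 * 9.81 * 5.29^3 = 3340133.7635
Denominator = 4.8 * 1.924682 * 1.257172 = 11.614352
W = 3340133.7635 / 11.614352
W = 287586.74 N

287586.74


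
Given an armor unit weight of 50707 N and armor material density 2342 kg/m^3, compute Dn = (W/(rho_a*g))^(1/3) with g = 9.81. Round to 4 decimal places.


V = W / (rho_a * g)
V = 50707 / (2342 * 9.81)
V = 50707 / 22975.02
V = 2.207049 m^3
Dn = V^(1/3) = 2.207049^(1/3)
Dn = 1.3020 m

1.3020


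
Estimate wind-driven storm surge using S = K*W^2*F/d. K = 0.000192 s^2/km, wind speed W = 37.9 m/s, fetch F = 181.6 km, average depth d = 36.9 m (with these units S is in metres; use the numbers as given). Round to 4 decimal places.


S = K * W^2 * F / d
W^2 = 37.9^2 = 1436.41
S = 0.000192 * 1436.41 * 181.6 / 36.9
Numerator = 0.000192 * 1436.41 * 181.6 = 50.083595
S = 50.083595 / 36.9 = 1.3573 m

1.3573


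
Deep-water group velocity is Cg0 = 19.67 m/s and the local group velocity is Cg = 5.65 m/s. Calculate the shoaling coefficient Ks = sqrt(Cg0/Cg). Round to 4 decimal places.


Ks = sqrt(Cg0 / Cg)
Ks = sqrt(19.67 / 5.65)
Ks = sqrt(3.4814)
Ks = 1.8659

1.8659


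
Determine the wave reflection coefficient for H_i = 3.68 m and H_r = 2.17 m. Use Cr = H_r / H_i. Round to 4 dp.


Cr = H_r / H_i
Cr = 2.17 / 3.68
Cr = 0.5897

0.5897


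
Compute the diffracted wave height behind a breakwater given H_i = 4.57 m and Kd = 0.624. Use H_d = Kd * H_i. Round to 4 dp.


H_d = Kd * H_i
H_d = 0.624 * 4.57
H_d = 2.8517 m

2.8517


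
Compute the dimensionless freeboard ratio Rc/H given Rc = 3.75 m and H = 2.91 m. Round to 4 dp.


Relative freeboard = Rc / H
= 3.75 / 2.91
= 1.2887

1.2887


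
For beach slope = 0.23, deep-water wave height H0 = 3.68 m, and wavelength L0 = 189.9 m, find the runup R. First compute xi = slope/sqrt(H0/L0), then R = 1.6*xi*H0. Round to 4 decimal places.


xi = slope / sqrt(H0/L0)
H0/L0 = 3.68/189.9 = 0.019379
sqrt(0.019379) = 0.139207
xi = 0.23 / 0.139207 = 1.652214
R = 1.6 * xi * H0 = 1.6 * 1.652214 * 3.68
R = 9.7282 m

9.7282
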